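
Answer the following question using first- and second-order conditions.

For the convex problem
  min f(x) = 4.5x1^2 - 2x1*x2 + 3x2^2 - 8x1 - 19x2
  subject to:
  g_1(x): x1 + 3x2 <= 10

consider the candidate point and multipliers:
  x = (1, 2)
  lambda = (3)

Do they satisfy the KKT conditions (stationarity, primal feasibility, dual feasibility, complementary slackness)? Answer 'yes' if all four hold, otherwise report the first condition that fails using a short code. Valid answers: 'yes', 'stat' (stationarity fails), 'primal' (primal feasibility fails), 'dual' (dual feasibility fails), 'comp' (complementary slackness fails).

Gradient of f: grad f(x) = Q x + c = (-3, -9)
Constraint values g_i(x) = a_i^T x - b_i:
  g_1((1, 2)) = -3
Stationarity residual: grad f(x) + sum_i lambda_i a_i = (0, 0)
  -> stationarity OK
Primal feasibility (all g_i <= 0): OK
Dual feasibility (all lambda_i >= 0): OK
Complementary slackness (lambda_i * g_i(x) = 0 for all i): FAILS

Verdict: the first failing condition is complementary_slackness -> comp.

comp


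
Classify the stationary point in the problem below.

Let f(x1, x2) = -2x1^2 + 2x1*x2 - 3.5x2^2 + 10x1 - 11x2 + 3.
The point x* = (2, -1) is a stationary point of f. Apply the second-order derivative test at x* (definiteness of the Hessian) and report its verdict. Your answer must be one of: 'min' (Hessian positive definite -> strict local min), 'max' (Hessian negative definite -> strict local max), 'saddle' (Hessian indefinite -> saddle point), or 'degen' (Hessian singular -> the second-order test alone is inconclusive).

Compute the Hessian H = grad^2 f:
  H = [[-4, 2], [2, -7]]
Verify stationarity: grad f(x*) = H x* + g = (0, 0).
Eigenvalues of H: -8, -3.
Both eigenvalues < 0, so H is negative definite -> x* is a strict local max.

max


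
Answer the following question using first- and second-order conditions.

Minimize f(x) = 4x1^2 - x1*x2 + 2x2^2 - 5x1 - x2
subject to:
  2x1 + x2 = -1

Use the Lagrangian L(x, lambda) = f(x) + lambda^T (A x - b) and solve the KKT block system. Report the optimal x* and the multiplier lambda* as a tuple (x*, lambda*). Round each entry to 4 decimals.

Form the Lagrangian:
  L(x, lambda) = (1/2) x^T Q x + c^T x + lambda^T (A x - b)
Stationarity (grad_x L = 0): Q x + c + A^T lambda = 0.
Primal feasibility: A x = b.

This gives the KKT block system:
  [ Q   A^T ] [ x     ]   [-c ]
  [ A    0  ] [ lambda ] = [ b ]

Solving the linear system:
  x*      = (-0.2143, -0.5714)
  lambda* = (3.0714)
  f(x*)   = 2.3571

x* = (-0.2143, -0.5714), lambda* = (3.0714)


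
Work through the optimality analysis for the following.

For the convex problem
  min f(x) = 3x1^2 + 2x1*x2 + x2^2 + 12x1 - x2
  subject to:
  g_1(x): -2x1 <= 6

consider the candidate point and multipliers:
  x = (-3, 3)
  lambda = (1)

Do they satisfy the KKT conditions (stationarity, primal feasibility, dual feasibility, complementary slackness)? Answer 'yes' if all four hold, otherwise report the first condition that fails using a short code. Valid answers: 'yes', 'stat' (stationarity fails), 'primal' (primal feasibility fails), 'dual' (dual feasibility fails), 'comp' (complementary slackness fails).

Gradient of f: grad f(x) = Q x + c = (0, -1)
Constraint values g_i(x) = a_i^T x - b_i:
  g_1((-3, 3)) = 0
Stationarity residual: grad f(x) + sum_i lambda_i a_i = (-2, -1)
  -> stationarity FAILS
Primal feasibility (all g_i <= 0): OK
Dual feasibility (all lambda_i >= 0): OK
Complementary slackness (lambda_i * g_i(x) = 0 for all i): OK

Verdict: the first failing condition is stationarity -> stat.

stat


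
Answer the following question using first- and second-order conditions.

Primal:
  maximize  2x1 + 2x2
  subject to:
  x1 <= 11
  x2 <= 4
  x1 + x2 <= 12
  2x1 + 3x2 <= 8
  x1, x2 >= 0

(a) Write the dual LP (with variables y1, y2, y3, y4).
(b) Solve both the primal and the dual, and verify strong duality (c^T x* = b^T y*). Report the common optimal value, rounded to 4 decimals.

The standard primal-dual pair for 'max c^T x s.t. A x <= b, x >= 0' is:
  Dual:  min b^T y  s.t.  A^T y >= c,  y >= 0.

So the dual LP is:
  minimize  11y1 + 4y2 + 12y3 + 8y4
  subject to:
    y1 + y3 + 2y4 >= 2
    y2 + y3 + 3y4 >= 2
    y1, y2, y3, y4 >= 0

Solving the primal: x* = (4, 0).
  primal value c^T x* = 8.
Solving the dual: y* = (0, 0, 0, 1).
  dual value b^T y* = 8.
Strong duality: c^T x* = b^T y*. Confirmed.

8


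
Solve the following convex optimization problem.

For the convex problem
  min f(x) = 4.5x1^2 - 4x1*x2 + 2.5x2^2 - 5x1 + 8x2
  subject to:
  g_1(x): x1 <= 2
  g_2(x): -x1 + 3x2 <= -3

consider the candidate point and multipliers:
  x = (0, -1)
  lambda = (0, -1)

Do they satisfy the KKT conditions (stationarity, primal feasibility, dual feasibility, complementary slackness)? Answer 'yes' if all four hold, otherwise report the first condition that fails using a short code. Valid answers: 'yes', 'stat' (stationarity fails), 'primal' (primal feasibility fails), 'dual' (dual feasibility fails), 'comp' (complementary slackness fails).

Gradient of f: grad f(x) = Q x + c = (-1, 3)
Constraint values g_i(x) = a_i^T x - b_i:
  g_1((0, -1)) = -2
  g_2((0, -1)) = 0
Stationarity residual: grad f(x) + sum_i lambda_i a_i = (0, 0)
  -> stationarity OK
Primal feasibility (all g_i <= 0): OK
Dual feasibility (all lambda_i >= 0): FAILS
Complementary slackness (lambda_i * g_i(x) = 0 for all i): OK

Verdict: the first failing condition is dual_feasibility -> dual.

dual


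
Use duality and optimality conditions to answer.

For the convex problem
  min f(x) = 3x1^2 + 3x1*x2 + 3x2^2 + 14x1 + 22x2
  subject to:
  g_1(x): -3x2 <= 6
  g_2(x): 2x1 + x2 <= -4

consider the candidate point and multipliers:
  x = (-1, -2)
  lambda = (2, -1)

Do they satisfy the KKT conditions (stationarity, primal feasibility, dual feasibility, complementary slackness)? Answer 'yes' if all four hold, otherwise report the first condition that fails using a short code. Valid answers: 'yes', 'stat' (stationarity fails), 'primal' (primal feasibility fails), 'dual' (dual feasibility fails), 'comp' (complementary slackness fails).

Gradient of f: grad f(x) = Q x + c = (2, 7)
Constraint values g_i(x) = a_i^T x - b_i:
  g_1((-1, -2)) = 0
  g_2((-1, -2)) = 0
Stationarity residual: grad f(x) + sum_i lambda_i a_i = (0, 0)
  -> stationarity OK
Primal feasibility (all g_i <= 0): OK
Dual feasibility (all lambda_i >= 0): FAILS
Complementary slackness (lambda_i * g_i(x) = 0 for all i): OK

Verdict: the first failing condition is dual_feasibility -> dual.

dual


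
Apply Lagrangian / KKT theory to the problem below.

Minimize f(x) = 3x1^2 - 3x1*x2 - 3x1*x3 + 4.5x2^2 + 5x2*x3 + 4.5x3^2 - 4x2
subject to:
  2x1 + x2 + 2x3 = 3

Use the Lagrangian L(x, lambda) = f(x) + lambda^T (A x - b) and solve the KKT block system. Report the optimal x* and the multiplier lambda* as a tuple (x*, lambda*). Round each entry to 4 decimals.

Form the Lagrangian:
  L(x, lambda) = (1/2) x^T Q x + c^T x + lambda^T (A x - b)
Stationarity (grad_x L = 0): Q x + c + A^T lambda = 0.
Primal feasibility: A x = b.

This gives the KKT block system:
  [ Q   A^T ] [ x     ]   [-c ]
  [ A    0  ] [ lambda ] = [ b ]

Solving the linear system:
  x*      = (0.9352, 0.8193, 0.1552)
  lambda* = (-1.3438)
  f(x*)   = 0.3772

x* = (0.9352, 0.8193, 0.1552), lambda* = (-1.3438)


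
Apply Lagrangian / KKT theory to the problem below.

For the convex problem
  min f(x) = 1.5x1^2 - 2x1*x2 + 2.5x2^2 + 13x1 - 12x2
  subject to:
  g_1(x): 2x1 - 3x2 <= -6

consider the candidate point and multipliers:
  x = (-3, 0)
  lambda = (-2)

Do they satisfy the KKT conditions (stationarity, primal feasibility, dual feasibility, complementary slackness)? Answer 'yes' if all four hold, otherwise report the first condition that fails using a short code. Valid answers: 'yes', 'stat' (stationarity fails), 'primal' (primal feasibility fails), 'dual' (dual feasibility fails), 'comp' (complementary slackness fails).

Gradient of f: grad f(x) = Q x + c = (4, -6)
Constraint values g_i(x) = a_i^T x - b_i:
  g_1((-3, 0)) = 0
Stationarity residual: grad f(x) + sum_i lambda_i a_i = (0, 0)
  -> stationarity OK
Primal feasibility (all g_i <= 0): OK
Dual feasibility (all lambda_i >= 0): FAILS
Complementary slackness (lambda_i * g_i(x) = 0 for all i): OK

Verdict: the first failing condition is dual_feasibility -> dual.

dual


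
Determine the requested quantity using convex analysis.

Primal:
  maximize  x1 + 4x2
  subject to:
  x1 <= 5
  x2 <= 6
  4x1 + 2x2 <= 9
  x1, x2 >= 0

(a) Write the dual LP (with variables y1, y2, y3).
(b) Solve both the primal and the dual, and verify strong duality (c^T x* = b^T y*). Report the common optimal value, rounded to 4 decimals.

The standard primal-dual pair for 'max c^T x s.t. A x <= b, x >= 0' is:
  Dual:  min b^T y  s.t.  A^T y >= c,  y >= 0.

So the dual LP is:
  minimize  5y1 + 6y2 + 9y3
  subject to:
    y1 + 4y3 >= 1
    y2 + 2y3 >= 4
    y1, y2, y3 >= 0

Solving the primal: x* = (0, 4.5).
  primal value c^T x* = 18.
Solving the dual: y* = (0, 0, 2).
  dual value b^T y* = 18.
Strong duality: c^T x* = b^T y*. Confirmed.

18


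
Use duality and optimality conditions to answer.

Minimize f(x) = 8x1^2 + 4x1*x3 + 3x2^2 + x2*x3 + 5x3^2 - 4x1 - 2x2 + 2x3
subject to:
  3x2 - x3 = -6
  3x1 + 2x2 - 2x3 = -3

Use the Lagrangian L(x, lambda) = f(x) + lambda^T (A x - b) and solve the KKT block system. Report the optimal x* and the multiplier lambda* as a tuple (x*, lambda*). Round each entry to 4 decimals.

Form the Lagrangian:
  L(x, lambda) = (1/2) x^T Q x + c^T x + lambda^T (A x - b)
Stationarity (grad_x L = 0): Q x + c + A^T lambda = 0.
Primal feasibility: A x = b.

This gives the KKT block system:
  [ Q   A^T ] [ x     ]   [-c ]
  [ A    0  ] [ lambda ] = [ b ]

Solving the linear system:
  x*      = (0.4008, -1.9494, 0.1518)
  lambda* = (5.186, -1.0068)
  f(x*)   = 15.3475

x* = (0.4008, -1.9494, 0.1518), lambda* = (5.186, -1.0068)


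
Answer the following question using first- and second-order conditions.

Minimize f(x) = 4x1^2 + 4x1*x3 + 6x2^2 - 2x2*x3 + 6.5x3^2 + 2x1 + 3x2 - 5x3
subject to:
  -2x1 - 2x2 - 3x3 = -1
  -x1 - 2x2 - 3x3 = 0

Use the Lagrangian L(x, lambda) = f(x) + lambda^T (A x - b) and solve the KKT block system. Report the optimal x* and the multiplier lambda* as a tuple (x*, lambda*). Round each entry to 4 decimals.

Form the Lagrangian:
  L(x, lambda) = (1/2) x^T Q x + c^T x + lambda^T (A x - b)
Stationarity (grad_x L = 0): Q x + c + A^T lambda = 0.
Primal feasibility: A x = b.

This gives the KKT block system:
  [ Q   A^T ] [ x     ]   [-c ]
  [ A    0  ] [ lambda ] = [ b ]

Solving the linear system:
  x*      = (1, -0.3533, -0.0978)
  lambda* = (10.1304, -10.6522)
  f(x*)   = 5.7799

x* = (1, -0.3533, -0.0978), lambda* = (10.1304, -10.6522)


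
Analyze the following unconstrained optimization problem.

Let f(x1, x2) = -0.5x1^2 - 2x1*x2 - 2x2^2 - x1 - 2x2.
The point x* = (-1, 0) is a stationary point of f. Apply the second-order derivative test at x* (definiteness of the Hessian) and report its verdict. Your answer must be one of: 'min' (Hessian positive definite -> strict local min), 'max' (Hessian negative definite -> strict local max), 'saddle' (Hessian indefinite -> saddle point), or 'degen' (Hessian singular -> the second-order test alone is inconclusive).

Compute the Hessian H = grad^2 f:
  H = [[-1, -2], [-2, -4]]
Verify stationarity: grad f(x*) = H x* + g = (0, 0).
Eigenvalues of H: -5, 0.
H has a zero eigenvalue (singular; negative semidefinite but not definite), so H is neither positive definite, negative definite, nor indefinite. The second-order test alone is inconclusive -> degen.
(Indeed, f is constant along the null direction of H through x*, so x* is not a strict local extremum.)

degen


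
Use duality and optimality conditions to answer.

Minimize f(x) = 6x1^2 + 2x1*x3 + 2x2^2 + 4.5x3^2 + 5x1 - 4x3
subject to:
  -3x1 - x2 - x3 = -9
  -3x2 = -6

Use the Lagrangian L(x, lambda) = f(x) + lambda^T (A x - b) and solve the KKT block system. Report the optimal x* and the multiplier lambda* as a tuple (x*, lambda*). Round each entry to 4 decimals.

Form the Lagrangian:
  L(x, lambda) = (1/2) x^T Q x + c^T x + lambda^T (A x - b)
Stationarity (grad_x L = 0): Q x + c + A^T lambda = 0.
Primal feasibility: A x = b.

This gives the KKT block system:
  [ Q   A^T ] [ x     ]   [-c ]
  [ A    0  ] [ lambda ] = [ b ]

Solving the linear system:
  x*      = (1.9506, 2, 1.1481)
  lambda* = (10.2346, -0.7449)
  f(x*)   = 46.4012

x* = (1.9506, 2, 1.1481), lambda* = (10.2346, -0.7449)


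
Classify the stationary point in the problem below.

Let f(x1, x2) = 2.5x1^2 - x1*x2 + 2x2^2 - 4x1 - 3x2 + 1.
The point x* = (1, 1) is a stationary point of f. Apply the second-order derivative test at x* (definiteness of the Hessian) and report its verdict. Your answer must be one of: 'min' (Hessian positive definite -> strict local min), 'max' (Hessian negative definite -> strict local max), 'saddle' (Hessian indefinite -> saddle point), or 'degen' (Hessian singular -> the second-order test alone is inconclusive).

Compute the Hessian H = grad^2 f:
  H = [[5, -1], [-1, 4]]
Verify stationarity: grad f(x*) = H x* + g = (0, 0).
Eigenvalues of H: 3.382, 5.618.
Both eigenvalues > 0, so H is positive definite -> x* is a strict local min.

min


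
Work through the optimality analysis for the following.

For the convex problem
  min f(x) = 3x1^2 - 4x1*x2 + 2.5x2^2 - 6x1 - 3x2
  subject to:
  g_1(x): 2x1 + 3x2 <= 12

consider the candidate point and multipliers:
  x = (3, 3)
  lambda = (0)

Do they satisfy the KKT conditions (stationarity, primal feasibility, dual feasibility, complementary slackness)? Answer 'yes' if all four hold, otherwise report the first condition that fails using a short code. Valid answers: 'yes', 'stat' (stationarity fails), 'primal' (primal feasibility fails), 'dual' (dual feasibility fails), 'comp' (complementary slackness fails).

Gradient of f: grad f(x) = Q x + c = (0, 0)
Constraint values g_i(x) = a_i^T x - b_i:
  g_1((3, 3)) = 3
Stationarity residual: grad f(x) + sum_i lambda_i a_i = (0, 0)
  -> stationarity OK
Primal feasibility (all g_i <= 0): FAILS
Dual feasibility (all lambda_i >= 0): OK
Complementary slackness (lambda_i * g_i(x) = 0 for all i): OK

Verdict: the first failing condition is primal_feasibility -> primal.

primal


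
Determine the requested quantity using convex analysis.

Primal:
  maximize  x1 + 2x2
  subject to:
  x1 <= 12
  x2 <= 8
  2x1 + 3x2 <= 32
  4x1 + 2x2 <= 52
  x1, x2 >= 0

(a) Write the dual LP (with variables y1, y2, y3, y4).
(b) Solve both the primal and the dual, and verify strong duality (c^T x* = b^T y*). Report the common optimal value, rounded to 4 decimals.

The standard primal-dual pair for 'max c^T x s.t. A x <= b, x >= 0' is:
  Dual:  min b^T y  s.t.  A^T y >= c,  y >= 0.

So the dual LP is:
  minimize  12y1 + 8y2 + 32y3 + 52y4
  subject to:
    y1 + 2y3 + 4y4 >= 1
    y2 + 3y3 + 2y4 >= 2
    y1, y2, y3, y4 >= 0

Solving the primal: x* = (4, 8).
  primal value c^T x* = 20.
Solving the dual: y* = (0, 0.5, 0.5, 0).
  dual value b^T y* = 20.
Strong duality: c^T x* = b^T y*. Confirmed.

20


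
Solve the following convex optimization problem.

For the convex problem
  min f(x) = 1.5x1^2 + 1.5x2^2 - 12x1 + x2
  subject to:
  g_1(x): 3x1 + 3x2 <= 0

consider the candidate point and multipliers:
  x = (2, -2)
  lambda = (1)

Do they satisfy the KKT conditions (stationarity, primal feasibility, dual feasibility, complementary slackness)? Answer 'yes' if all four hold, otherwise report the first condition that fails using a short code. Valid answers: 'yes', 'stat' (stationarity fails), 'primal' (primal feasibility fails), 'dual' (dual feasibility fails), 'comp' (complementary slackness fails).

Gradient of f: grad f(x) = Q x + c = (-6, -5)
Constraint values g_i(x) = a_i^T x - b_i:
  g_1((2, -2)) = 0
Stationarity residual: grad f(x) + sum_i lambda_i a_i = (-3, -2)
  -> stationarity FAILS
Primal feasibility (all g_i <= 0): OK
Dual feasibility (all lambda_i >= 0): OK
Complementary slackness (lambda_i * g_i(x) = 0 for all i): OK

Verdict: the first failing condition is stationarity -> stat.

stat


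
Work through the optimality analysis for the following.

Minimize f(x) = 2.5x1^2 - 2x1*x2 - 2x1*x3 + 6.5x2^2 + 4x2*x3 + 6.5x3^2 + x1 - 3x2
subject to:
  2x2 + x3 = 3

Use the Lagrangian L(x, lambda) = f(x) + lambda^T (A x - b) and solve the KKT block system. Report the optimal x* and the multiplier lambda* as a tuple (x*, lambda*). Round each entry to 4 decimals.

Form the Lagrangian:
  L(x, lambda) = (1/2) x^T Q x + c^T x + lambda^T (A x - b)
Stationarity (grad_x L = 0): Q x + c + A^T lambda = 0.
Primal feasibility: A x = b.

This gives the KKT block system:
  [ Q   A^T ] [ x     ]   [-c ]
  [ A    0  ] [ lambda ] = [ b ]

Solving the linear system:
  x*      = (0.444, 1.39, 0.2199)
  lambda* = (-7.5311)
  f(x*)   = 9.4336

x* = (0.444, 1.39, 0.2199), lambda* = (-7.5311)


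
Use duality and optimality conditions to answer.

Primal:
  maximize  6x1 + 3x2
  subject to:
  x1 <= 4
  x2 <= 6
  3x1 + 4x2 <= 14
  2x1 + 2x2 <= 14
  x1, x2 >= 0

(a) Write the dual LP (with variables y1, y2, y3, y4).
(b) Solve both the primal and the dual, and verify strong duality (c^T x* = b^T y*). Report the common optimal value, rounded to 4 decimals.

The standard primal-dual pair for 'max c^T x s.t. A x <= b, x >= 0' is:
  Dual:  min b^T y  s.t.  A^T y >= c,  y >= 0.

So the dual LP is:
  minimize  4y1 + 6y2 + 14y3 + 14y4
  subject to:
    y1 + 3y3 + 2y4 >= 6
    y2 + 4y3 + 2y4 >= 3
    y1, y2, y3, y4 >= 0

Solving the primal: x* = (4, 0.5).
  primal value c^T x* = 25.5.
Solving the dual: y* = (3.75, 0, 0.75, 0).
  dual value b^T y* = 25.5.
Strong duality: c^T x* = b^T y*. Confirmed.

25.5


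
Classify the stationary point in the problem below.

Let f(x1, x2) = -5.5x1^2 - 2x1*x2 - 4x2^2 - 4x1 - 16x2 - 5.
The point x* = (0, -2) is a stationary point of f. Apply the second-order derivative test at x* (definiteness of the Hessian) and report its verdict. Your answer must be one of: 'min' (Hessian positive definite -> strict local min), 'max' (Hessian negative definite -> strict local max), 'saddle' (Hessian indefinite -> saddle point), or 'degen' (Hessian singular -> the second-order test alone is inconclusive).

Compute the Hessian H = grad^2 f:
  H = [[-11, -2], [-2, -8]]
Verify stationarity: grad f(x*) = H x* + g = (0, 0).
Eigenvalues of H: -12, -7.
Both eigenvalues < 0, so H is negative definite -> x* is a strict local max.

max


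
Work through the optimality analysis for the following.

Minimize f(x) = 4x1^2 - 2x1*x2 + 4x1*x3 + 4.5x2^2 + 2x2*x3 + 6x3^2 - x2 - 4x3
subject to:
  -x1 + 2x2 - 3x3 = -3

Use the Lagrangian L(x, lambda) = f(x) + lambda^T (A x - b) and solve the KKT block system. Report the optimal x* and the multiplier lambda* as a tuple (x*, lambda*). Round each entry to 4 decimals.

Form the Lagrangian:
  L(x, lambda) = (1/2) x^T Q x + c^T x + lambda^T (A x - b)
Stationarity (grad_x L = 0): Q x + c + A^T lambda = 0.
Primal feasibility: A x = b.

This gives the KKT block system:
  [ Q   A^T ] [ x     ]   [-c ]
  [ A    0  ] [ lambda ] = [ b ]

Solving the linear system:
  x*      = (-0.3724, -0.431, 0.8368)
  lambda* = (1.2301)
  f(x*)   = 0.387

x* = (-0.3724, -0.431, 0.8368), lambda* = (1.2301)


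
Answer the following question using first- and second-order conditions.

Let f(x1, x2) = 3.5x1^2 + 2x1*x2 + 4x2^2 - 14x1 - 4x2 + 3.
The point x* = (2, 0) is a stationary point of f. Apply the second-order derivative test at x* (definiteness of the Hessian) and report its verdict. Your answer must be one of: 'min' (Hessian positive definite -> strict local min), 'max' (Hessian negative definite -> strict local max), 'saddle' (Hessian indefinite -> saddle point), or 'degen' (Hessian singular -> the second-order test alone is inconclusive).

Compute the Hessian H = grad^2 f:
  H = [[7, 2], [2, 8]]
Verify stationarity: grad f(x*) = H x* + g = (0, 0).
Eigenvalues of H: 5.4384, 9.5616.
Both eigenvalues > 0, so H is positive definite -> x* is a strict local min.

min


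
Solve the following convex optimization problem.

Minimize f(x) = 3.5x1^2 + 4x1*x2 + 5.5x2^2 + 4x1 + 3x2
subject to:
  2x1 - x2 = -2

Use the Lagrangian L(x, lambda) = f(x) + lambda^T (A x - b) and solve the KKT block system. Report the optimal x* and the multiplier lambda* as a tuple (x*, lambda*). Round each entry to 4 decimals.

Form the Lagrangian:
  L(x, lambda) = (1/2) x^T Q x + c^T x + lambda^T (A x - b)
Stationarity (grad_x L = 0): Q x + c + A^T lambda = 0.
Primal feasibility: A x = b.

This gives the KKT block system:
  [ Q   A^T ] [ x     ]   [-c ]
  [ A    0  ] [ lambda ] = [ b ]

Solving the linear system:
  x*      = (-0.9254, 0.1493)
  lambda* = (0.9403)
  f(x*)   = -0.6866

x* = (-0.9254, 0.1493), lambda* = (0.9403)


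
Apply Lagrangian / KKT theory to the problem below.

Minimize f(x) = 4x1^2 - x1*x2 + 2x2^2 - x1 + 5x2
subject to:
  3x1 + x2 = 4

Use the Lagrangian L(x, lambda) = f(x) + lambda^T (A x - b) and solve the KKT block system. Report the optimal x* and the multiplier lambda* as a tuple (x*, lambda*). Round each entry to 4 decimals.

Form the Lagrangian:
  L(x, lambda) = (1/2) x^T Q x + c^T x + lambda^T (A x - b)
Stationarity (grad_x L = 0): Q x + c + A^T lambda = 0.
Primal feasibility: A x = b.

This gives the KKT block system:
  [ Q   A^T ] [ x     ]   [-c ]
  [ A    0  ] [ lambda ] = [ b ]

Solving the linear system:
  x*      = (1.36, -0.08)
  lambda* = (-3.32)
  f(x*)   = 5.76

x* = (1.36, -0.08), lambda* = (-3.32)


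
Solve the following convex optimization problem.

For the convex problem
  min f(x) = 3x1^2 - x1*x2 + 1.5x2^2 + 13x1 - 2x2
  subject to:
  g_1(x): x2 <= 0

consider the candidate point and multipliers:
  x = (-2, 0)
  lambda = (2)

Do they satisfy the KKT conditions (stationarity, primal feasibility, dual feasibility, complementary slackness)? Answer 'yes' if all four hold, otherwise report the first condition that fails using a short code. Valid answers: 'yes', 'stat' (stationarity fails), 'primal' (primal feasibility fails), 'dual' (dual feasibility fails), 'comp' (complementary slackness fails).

Gradient of f: grad f(x) = Q x + c = (1, 0)
Constraint values g_i(x) = a_i^T x - b_i:
  g_1((-2, 0)) = 0
Stationarity residual: grad f(x) + sum_i lambda_i a_i = (1, 2)
  -> stationarity FAILS
Primal feasibility (all g_i <= 0): OK
Dual feasibility (all lambda_i >= 0): OK
Complementary slackness (lambda_i * g_i(x) = 0 for all i): OK

Verdict: the first failing condition is stationarity -> stat.

stat


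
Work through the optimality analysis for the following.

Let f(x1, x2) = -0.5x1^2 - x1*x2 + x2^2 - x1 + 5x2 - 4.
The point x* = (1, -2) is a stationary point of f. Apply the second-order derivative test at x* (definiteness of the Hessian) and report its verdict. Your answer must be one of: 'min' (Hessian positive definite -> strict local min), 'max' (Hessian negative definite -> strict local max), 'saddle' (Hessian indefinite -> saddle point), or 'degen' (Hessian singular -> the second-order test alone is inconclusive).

Compute the Hessian H = grad^2 f:
  H = [[-1, -1], [-1, 2]]
Verify stationarity: grad f(x*) = H x* + g = (0, 0).
Eigenvalues of H: -1.3028, 2.3028.
Eigenvalues have mixed signs, so H is indefinite -> x* is a saddle point.

saddle


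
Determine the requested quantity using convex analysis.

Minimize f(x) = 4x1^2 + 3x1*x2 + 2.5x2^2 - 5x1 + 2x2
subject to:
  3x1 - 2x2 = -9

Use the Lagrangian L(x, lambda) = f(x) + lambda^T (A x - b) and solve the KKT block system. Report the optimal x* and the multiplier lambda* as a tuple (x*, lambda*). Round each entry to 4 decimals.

Form the Lagrangian:
  L(x, lambda) = (1/2) x^T Q x + c^T x + lambda^T (A x - b)
Stationarity (grad_x L = 0): Q x + c + A^T lambda = 0.
Primal feasibility: A x = b.

This gives the KKT block system:
  [ Q   A^T ] [ x     ]   [-c ]
  [ A    0  ] [ lambda ] = [ b ]

Solving the linear system:
  x*      = (-1.6018, 2.0973)
  lambda* = (3.8407)
  f(x*)   = 23.385

x* = (-1.6018, 2.0973), lambda* = (3.8407)


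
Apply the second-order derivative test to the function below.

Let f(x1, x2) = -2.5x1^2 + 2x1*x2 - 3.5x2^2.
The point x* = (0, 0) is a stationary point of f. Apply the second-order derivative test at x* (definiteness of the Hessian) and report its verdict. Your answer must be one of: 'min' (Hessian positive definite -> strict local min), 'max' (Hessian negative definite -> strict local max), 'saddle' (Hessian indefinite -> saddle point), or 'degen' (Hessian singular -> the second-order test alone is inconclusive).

Compute the Hessian H = grad^2 f:
  H = [[-5, 2], [2, -7]]
Verify stationarity: grad f(x*) = H x* + g = (0, 0).
Eigenvalues of H: -8.2361, -3.7639.
Both eigenvalues < 0, so H is negative definite -> x* is a strict local max.

max


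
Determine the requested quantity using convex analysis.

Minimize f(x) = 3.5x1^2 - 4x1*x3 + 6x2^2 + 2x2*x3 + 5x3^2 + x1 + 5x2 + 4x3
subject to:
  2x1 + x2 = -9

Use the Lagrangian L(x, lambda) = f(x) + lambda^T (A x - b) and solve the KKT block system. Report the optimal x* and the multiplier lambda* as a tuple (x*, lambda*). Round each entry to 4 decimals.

Form the Lagrangian:
  L(x, lambda) = (1/2) x^T Q x + c^T x + lambda^T (A x - b)
Stationarity (grad_x L = 0): Q x + c + A^T lambda = 0.
Primal feasibility: A x = b.

This gives the KKT block system:
  [ Q   A^T ] [ x     ]   [-c ]
  [ A    0  ] [ lambda ] = [ b ]

Solving the linear system:
  x*      = (-4.0288, -0.9424, -1.823)
  lambda* = (9.9547)
  f(x*)   = 36.7798

x* = (-4.0288, -0.9424, -1.823), lambda* = (9.9547)


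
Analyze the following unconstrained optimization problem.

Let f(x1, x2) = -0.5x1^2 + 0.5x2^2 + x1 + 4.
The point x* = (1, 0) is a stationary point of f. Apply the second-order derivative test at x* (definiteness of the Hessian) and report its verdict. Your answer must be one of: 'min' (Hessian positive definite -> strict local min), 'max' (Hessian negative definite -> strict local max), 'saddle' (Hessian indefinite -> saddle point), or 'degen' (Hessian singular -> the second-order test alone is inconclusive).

Compute the Hessian H = grad^2 f:
  H = [[-1, 0], [0, 1]]
Verify stationarity: grad f(x*) = H x* + g = (0, 0).
Eigenvalues of H: -1, 1.
Eigenvalues have mixed signs, so H is indefinite -> x* is a saddle point.

saddle


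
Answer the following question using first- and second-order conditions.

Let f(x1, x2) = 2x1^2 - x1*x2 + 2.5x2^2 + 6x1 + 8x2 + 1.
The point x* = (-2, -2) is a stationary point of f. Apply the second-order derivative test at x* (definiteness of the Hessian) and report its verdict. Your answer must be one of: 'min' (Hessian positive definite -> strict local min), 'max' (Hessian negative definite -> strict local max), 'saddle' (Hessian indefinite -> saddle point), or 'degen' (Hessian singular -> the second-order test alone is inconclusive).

Compute the Hessian H = grad^2 f:
  H = [[4, -1], [-1, 5]]
Verify stationarity: grad f(x*) = H x* + g = (0, 0).
Eigenvalues of H: 3.382, 5.618.
Both eigenvalues > 0, so H is positive definite -> x* is a strict local min.

min


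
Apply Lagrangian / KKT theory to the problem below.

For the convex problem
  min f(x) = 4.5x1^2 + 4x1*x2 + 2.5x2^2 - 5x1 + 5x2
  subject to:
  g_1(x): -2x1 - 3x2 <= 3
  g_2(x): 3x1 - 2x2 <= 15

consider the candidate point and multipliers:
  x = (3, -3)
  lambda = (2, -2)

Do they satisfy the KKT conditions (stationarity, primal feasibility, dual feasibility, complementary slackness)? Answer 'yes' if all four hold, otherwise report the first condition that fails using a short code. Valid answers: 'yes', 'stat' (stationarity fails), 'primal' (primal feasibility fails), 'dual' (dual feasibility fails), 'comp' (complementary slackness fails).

Gradient of f: grad f(x) = Q x + c = (10, 2)
Constraint values g_i(x) = a_i^T x - b_i:
  g_1((3, -3)) = 0
  g_2((3, -3)) = 0
Stationarity residual: grad f(x) + sum_i lambda_i a_i = (0, 0)
  -> stationarity OK
Primal feasibility (all g_i <= 0): OK
Dual feasibility (all lambda_i >= 0): FAILS
Complementary slackness (lambda_i * g_i(x) = 0 for all i): OK

Verdict: the first failing condition is dual_feasibility -> dual.

dual


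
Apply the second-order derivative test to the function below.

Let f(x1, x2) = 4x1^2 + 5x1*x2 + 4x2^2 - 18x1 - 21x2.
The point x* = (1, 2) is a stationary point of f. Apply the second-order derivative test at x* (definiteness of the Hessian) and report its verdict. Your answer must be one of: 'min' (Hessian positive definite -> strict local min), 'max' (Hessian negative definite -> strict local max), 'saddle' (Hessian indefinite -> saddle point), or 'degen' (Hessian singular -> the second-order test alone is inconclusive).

Compute the Hessian H = grad^2 f:
  H = [[8, 5], [5, 8]]
Verify stationarity: grad f(x*) = H x* + g = (0, 0).
Eigenvalues of H: 3, 13.
Both eigenvalues > 0, so H is positive definite -> x* is a strict local min.

min


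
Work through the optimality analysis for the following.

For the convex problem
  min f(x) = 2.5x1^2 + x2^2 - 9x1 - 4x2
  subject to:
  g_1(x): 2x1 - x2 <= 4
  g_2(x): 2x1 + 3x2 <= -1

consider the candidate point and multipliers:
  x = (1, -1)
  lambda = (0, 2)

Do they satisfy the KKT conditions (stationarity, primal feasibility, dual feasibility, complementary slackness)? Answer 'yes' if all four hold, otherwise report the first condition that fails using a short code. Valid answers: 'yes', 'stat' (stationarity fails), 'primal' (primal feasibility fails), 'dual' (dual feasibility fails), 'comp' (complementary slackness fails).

Gradient of f: grad f(x) = Q x + c = (-4, -6)
Constraint values g_i(x) = a_i^T x - b_i:
  g_1((1, -1)) = -1
  g_2((1, -1)) = 0
Stationarity residual: grad f(x) + sum_i lambda_i a_i = (0, 0)
  -> stationarity OK
Primal feasibility (all g_i <= 0): OK
Dual feasibility (all lambda_i >= 0): OK
Complementary slackness (lambda_i * g_i(x) = 0 for all i): OK

Verdict: yes, KKT holds.

yes


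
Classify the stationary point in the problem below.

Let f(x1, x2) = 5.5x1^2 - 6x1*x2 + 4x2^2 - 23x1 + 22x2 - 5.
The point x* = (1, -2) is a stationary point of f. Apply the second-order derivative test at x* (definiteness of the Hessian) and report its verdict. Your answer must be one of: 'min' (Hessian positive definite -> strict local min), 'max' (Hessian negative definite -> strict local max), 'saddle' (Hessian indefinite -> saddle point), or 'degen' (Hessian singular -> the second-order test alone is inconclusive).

Compute the Hessian H = grad^2 f:
  H = [[11, -6], [-6, 8]]
Verify stationarity: grad f(x*) = H x* + g = (0, 0).
Eigenvalues of H: 3.3153, 15.6847.
Both eigenvalues > 0, so H is positive definite -> x* is a strict local min.

min


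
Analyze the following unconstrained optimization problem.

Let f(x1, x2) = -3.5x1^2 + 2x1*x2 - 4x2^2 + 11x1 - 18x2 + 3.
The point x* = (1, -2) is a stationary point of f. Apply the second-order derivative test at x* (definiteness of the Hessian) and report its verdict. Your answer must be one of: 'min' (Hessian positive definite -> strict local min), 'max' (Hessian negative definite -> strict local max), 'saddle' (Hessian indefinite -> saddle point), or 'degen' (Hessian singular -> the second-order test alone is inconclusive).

Compute the Hessian H = grad^2 f:
  H = [[-7, 2], [2, -8]]
Verify stationarity: grad f(x*) = H x* + g = (0, 0).
Eigenvalues of H: -9.5616, -5.4384.
Both eigenvalues < 0, so H is negative definite -> x* is a strict local max.

max


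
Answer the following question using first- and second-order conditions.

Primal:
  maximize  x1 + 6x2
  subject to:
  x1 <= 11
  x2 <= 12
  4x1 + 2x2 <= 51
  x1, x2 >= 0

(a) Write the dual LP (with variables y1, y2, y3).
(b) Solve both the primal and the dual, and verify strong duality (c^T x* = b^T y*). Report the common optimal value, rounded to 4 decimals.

The standard primal-dual pair for 'max c^T x s.t. A x <= b, x >= 0' is:
  Dual:  min b^T y  s.t.  A^T y >= c,  y >= 0.

So the dual LP is:
  minimize  11y1 + 12y2 + 51y3
  subject to:
    y1 + 4y3 >= 1
    y2 + 2y3 >= 6
    y1, y2, y3 >= 0

Solving the primal: x* = (6.75, 12).
  primal value c^T x* = 78.75.
Solving the dual: y* = (0, 5.5, 0.25).
  dual value b^T y* = 78.75.
Strong duality: c^T x* = b^T y*. Confirmed.

78.75


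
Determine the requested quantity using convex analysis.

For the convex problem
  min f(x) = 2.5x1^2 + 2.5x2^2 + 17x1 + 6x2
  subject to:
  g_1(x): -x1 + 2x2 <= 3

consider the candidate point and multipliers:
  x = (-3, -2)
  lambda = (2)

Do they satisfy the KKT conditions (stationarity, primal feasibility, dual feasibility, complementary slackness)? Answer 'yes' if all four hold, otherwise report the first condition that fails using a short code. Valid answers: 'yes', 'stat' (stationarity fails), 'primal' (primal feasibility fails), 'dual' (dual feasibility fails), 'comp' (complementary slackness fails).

Gradient of f: grad f(x) = Q x + c = (2, -4)
Constraint values g_i(x) = a_i^T x - b_i:
  g_1((-3, -2)) = -4
Stationarity residual: grad f(x) + sum_i lambda_i a_i = (0, 0)
  -> stationarity OK
Primal feasibility (all g_i <= 0): OK
Dual feasibility (all lambda_i >= 0): OK
Complementary slackness (lambda_i * g_i(x) = 0 for all i): FAILS

Verdict: the first failing condition is complementary_slackness -> comp.

comp


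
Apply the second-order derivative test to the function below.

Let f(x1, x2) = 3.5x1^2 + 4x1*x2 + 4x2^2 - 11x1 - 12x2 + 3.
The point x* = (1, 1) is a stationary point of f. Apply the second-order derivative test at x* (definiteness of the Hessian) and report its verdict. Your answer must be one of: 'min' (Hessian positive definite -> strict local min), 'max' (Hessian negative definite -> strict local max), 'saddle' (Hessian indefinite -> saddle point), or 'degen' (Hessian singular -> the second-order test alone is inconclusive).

Compute the Hessian H = grad^2 f:
  H = [[7, 4], [4, 8]]
Verify stationarity: grad f(x*) = H x* + g = (0, 0).
Eigenvalues of H: 3.4689, 11.5311.
Both eigenvalues > 0, so H is positive definite -> x* is a strict local min.

min


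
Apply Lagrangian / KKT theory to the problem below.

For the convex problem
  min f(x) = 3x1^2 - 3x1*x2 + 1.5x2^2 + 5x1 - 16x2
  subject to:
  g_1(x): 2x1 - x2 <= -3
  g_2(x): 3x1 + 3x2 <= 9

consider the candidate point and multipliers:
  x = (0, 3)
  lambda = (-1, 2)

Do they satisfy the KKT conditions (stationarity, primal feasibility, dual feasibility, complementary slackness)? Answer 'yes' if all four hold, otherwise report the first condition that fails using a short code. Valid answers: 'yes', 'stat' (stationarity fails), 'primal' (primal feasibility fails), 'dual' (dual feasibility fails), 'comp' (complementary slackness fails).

Gradient of f: grad f(x) = Q x + c = (-4, -7)
Constraint values g_i(x) = a_i^T x - b_i:
  g_1((0, 3)) = 0
  g_2((0, 3)) = 0
Stationarity residual: grad f(x) + sum_i lambda_i a_i = (0, 0)
  -> stationarity OK
Primal feasibility (all g_i <= 0): OK
Dual feasibility (all lambda_i >= 0): FAILS
Complementary slackness (lambda_i * g_i(x) = 0 for all i): OK

Verdict: the first failing condition is dual_feasibility -> dual.

dual


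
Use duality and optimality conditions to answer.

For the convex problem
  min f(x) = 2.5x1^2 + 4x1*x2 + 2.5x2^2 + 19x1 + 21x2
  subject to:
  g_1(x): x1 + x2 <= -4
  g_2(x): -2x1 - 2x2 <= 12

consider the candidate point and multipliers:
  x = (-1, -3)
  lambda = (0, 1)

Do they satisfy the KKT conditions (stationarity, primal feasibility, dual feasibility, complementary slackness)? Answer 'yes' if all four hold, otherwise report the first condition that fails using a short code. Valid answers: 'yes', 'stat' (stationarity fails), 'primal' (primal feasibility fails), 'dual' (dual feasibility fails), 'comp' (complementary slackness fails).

Gradient of f: grad f(x) = Q x + c = (2, 2)
Constraint values g_i(x) = a_i^T x - b_i:
  g_1((-1, -3)) = 0
  g_2((-1, -3)) = -4
Stationarity residual: grad f(x) + sum_i lambda_i a_i = (0, 0)
  -> stationarity OK
Primal feasibility (all g_i <= 0): OK
Dual feasibility (all lambda_i >= 0): OK
Complementary slackness (lambda_i * g_i(x) = 0 for all i): FAILS

Verdict: the first failing condition is complementary_slackness -> comp.

comp


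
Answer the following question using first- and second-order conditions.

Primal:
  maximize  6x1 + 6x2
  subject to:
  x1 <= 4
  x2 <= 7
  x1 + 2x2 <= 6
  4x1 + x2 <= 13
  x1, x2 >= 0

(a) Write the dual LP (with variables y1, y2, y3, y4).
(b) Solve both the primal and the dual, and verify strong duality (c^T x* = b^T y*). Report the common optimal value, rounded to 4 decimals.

The standard primal-dual pair for 'max c^T x s.t. A x <= b, x >= 0' is:
  Dual:  min b^T y  s.t.  A^T y >= c,  y >= 0.

So the dual LP is:
  minimize  4y1 + 7y2 + 6y3 + 13y4
  subject to:
    y1 + y3 + 4y4 >= 6
    y2 + 2y3 + y4 >= 6
    y1, y2, y3, y4 >= 0

Solving the primal: x* = (2.8571, 1.5714).
  primal value c^T x* = 26.5714.
Solving the dual: y* = (0, 0, 2.5714, 0.8571).
  dual value b^T y* = 26.5714.
Strong duality: c^T x* = b^T y*. Confirmed.

26.5714


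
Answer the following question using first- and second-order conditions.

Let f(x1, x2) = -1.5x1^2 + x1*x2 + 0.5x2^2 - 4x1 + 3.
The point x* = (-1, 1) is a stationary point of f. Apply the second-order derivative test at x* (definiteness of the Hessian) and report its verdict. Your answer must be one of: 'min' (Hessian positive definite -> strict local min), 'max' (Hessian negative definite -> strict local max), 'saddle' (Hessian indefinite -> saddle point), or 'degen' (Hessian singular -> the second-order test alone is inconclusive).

Compute the Hessian H = grad^2 f:
  H = [[-3, 1], [1, 1]]
Verify stationarity: grad f(x*) = H x* + g = (0, 0).
Eigenvalues of H: -3.2361, 1.2361.
Eigenvalues have mixed signs, so H is indefinite -> x* is a saddle point.

saddle


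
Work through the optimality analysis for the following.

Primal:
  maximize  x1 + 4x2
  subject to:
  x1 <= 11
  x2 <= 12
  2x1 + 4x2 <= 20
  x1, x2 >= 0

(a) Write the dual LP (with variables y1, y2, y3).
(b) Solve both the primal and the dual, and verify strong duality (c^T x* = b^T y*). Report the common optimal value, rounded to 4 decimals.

The standard primal-dual pair for 'max c^T x s.t. A x <= b, x >= 0' is:
  Dual:  min b^T y  s.t.  A^T y >= c,  y >= 0.

So the dual LP is:
  minimize  11y1 + 12y2 + 20y3
  subject to:
    y1 + 2y3 >= 1
    y2 + 4y3 >= 4
    y1, y2, y3 >= 0

Solving the primal: x* = (0, 5).
  primal value c^T x* = 20.
Solving the dual: y* = (0, 0, 1).
  dual value b^T y* = 20.
Strong duality: c^T x* = b^T y*. Confirmed.

20


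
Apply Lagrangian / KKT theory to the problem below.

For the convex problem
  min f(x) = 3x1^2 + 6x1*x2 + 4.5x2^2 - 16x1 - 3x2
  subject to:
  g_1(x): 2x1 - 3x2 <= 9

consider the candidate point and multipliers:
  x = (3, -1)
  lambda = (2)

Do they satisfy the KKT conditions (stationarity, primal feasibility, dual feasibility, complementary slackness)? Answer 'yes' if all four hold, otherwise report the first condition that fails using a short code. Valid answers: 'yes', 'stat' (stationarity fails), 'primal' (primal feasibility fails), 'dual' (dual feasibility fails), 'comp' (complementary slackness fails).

Gradient of f: grad f(x) = Q x + c = (-4, 6)
Constraint values g_i(x) = a_i^T x - b_i:
  g_1((3, -1)) = 0
Stationarity residual: grad f(x) + sum_i lambda_i a_i = (0, 0)
  -> stationarity OK
Primal feasibility (all g_i <= 0): OK
Dual feasibility (all lambda_i >= 0): OK
Complementary slackness (lambda_i * g_i(x) = 0 for all i): OK

Verdict: yes, KKT holds.

yes


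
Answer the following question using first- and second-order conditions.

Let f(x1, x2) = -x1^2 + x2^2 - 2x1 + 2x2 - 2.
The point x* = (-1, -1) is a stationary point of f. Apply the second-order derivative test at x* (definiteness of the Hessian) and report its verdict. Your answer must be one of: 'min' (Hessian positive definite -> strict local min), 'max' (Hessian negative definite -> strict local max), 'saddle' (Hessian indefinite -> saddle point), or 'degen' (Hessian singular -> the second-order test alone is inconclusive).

Compute the Hessian H = grad^2 f:
  H = [[-2, 0], [0, 2]]
Verify stationarity: grad f(x*) = H x* + g = (0, 0).
Eigenvalues of H: -2, 2.
Eigenvalues have mixed signs, so H is indefinite -> x* is a saddle point.

saddle
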